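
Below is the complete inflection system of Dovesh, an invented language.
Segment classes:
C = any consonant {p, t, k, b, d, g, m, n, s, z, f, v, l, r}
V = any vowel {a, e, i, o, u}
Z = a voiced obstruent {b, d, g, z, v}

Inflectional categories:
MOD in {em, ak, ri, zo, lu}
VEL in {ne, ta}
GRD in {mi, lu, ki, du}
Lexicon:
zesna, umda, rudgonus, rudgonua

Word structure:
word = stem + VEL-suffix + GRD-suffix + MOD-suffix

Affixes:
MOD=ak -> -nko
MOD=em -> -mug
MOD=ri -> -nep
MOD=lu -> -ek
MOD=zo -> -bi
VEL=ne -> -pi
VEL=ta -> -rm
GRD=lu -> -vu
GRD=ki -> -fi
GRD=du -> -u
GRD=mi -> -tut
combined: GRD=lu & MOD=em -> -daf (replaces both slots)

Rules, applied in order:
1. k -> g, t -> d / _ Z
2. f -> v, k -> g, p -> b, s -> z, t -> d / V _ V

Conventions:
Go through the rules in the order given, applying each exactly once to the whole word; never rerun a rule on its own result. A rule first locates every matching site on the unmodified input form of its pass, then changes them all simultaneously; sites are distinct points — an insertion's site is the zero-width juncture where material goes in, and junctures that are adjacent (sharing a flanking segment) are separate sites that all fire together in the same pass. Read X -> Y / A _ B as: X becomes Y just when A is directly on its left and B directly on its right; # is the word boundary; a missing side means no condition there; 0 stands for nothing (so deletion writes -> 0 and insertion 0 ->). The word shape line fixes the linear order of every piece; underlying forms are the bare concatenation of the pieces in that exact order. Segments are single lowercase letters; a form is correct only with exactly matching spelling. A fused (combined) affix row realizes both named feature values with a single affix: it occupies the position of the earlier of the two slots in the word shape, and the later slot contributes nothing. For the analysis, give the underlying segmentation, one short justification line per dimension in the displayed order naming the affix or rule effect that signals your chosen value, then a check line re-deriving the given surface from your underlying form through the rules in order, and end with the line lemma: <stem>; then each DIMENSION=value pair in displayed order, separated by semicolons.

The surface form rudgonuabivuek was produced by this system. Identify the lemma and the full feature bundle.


underlying: rudgonua-pi-vu-ek
MOD=lu - signalled by the affix -ek
VEL=ne - signalled by the affix -pi
GRD=lu - signalled by the affix -vu
check: rudgonuapivuek -> rudgonuapivuek -> rudgonuabivuek
lemma: rudgonua; MOD=lu; VEL=ne; GRD=lu


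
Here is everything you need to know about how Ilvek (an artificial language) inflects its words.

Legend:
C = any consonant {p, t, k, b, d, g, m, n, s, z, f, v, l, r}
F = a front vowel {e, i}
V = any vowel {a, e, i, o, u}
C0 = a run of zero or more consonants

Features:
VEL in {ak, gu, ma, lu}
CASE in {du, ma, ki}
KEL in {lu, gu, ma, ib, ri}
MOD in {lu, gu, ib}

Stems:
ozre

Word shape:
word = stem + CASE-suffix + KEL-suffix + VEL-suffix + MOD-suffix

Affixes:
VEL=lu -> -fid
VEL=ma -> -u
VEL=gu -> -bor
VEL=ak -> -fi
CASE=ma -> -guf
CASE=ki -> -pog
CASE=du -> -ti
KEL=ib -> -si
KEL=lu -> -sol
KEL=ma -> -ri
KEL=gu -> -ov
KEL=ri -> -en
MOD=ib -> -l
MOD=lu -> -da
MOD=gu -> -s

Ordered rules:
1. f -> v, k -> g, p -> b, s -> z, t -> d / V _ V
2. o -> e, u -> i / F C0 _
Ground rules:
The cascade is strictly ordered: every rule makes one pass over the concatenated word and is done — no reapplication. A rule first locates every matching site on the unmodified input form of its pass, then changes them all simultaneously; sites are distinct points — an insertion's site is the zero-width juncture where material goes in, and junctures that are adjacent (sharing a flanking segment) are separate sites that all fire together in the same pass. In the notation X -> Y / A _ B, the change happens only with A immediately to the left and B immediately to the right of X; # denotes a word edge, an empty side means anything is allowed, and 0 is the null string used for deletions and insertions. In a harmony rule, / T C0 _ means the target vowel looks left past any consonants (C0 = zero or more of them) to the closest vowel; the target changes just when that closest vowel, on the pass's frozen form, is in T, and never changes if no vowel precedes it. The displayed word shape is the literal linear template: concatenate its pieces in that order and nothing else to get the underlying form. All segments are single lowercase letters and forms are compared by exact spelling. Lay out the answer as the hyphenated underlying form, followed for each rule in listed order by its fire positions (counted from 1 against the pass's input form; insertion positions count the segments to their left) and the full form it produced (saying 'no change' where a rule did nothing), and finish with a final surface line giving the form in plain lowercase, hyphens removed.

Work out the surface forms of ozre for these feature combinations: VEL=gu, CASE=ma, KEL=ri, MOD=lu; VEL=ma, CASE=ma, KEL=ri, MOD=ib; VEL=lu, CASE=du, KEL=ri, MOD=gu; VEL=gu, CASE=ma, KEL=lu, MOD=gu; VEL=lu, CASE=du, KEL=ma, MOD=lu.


cell VEL=gu, CASE=ma, KEL=ri, MOD=lu:
underlying: ozre-guf-en-bor-da
1. f -> v, k -> g, p -> b, s -> z, t -> d / V _ V: fires at position(s) 7: ozreguvenborda
2. o -> e, u -> i / F C0 _: fires at position(s) 6, 11: ozregivenberda
surface: ozregivenberda

cell VEL=ma, CASE=ma, KEL=ri, MOD=ib:
underlying: ozre-guf-en-u-l
1. f -> v, k -> g, p -> b, s -> z, t -> d / V _ V: fires at position(s) 7: ozreguvenul
2. o -> e, u -> i / F C0 _: fires at position(s) 6, 10: ozregivenil
surface: ozregivenil

cell VEL=lu, CASE=du, KEL=ri, MOD=gu:
underlying: ozre-ti-en-fid-s
1. f -> v, k -> g, p -> b, s -> z, t -> d / V _ V: fires at position(s) 5: ozredienfids
2. o -> e, u -> i / F C0 _: no change
surface: ozredienfids

cell VEL=gu, CASE=ma, KEL=lu, MOD=gu:
underlying: ozre-guf-sol-bor-s
1. f -> v, k -> g, p -> b, s -> z, t -> d / V _ V: no change
2. o -> e, u -> i / F C0 _: fires at position(s) 6: ozregifsolbors
surface: ozregifsolbors

cell VEL=lu, CASE=du, KEL=ma, MOD=lu:
underlying: ozre-ti-ri-fid-da
1. f -> v, k -> g, p -> b, s -> z, t -> d / V _ V: fires at position(s) 5, 9: ozredirividda
2. o -> e, u -> i / F C0 _: no change
surface: ozredirividda


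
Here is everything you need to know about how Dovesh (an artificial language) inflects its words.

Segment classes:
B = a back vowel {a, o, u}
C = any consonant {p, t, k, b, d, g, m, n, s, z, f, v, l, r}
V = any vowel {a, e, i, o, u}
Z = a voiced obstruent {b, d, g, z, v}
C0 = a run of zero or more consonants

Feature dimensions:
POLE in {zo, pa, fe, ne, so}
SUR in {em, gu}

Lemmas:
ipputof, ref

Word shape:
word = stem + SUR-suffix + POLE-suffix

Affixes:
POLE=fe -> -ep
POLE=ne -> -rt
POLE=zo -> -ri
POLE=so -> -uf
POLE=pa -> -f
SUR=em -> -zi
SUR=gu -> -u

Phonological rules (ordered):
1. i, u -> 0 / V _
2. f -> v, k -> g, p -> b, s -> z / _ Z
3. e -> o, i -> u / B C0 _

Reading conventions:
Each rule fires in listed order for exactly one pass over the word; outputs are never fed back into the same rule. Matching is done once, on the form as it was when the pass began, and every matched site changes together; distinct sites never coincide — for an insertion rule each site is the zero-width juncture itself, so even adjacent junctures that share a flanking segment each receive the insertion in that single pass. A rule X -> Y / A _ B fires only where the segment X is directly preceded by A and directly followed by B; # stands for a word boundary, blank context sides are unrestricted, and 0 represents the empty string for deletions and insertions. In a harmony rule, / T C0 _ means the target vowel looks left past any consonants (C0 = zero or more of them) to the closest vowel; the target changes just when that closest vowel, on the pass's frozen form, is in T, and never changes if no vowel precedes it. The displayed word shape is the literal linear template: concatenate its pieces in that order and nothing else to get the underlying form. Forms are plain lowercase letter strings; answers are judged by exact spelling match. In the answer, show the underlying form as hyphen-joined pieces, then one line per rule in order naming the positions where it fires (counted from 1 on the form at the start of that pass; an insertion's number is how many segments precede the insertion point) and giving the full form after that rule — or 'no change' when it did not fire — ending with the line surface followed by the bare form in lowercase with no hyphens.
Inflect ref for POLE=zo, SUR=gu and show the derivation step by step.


underlying: ref-u-ri
1. i, u -> 0 / V _: no change
2. f -> v, k -> g, p -> b, s -> z / _ Z: no change
3. e -> o, i -> u / B C0 _: fires at position(s) 6: refuru
surface: refuru


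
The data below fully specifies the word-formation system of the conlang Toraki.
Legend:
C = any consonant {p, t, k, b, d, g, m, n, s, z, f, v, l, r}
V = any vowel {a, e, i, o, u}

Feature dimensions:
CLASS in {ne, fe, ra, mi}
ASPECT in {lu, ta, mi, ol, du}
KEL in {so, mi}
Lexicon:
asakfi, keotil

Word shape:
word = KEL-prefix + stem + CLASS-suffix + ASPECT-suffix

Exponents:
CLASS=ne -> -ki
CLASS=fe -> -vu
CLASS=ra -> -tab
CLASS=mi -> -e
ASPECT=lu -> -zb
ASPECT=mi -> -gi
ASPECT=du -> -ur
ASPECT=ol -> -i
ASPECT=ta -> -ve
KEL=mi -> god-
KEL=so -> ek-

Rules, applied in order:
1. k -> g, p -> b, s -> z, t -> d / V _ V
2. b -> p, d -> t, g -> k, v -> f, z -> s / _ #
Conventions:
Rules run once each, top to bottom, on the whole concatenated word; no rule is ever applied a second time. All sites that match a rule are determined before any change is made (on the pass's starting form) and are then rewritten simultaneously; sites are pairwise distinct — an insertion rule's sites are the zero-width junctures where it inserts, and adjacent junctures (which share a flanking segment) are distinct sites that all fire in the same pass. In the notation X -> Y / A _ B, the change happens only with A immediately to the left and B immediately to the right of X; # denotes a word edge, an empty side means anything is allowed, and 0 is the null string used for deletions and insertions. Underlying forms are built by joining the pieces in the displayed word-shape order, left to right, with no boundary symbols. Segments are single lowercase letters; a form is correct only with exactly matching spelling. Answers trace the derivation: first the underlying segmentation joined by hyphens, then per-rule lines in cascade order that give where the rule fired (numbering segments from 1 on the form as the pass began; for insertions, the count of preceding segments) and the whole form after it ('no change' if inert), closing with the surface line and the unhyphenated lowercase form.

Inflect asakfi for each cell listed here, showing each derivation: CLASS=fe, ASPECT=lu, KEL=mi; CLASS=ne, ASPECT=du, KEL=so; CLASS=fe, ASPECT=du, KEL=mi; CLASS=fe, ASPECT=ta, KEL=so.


cell CLASS=fe, ASPECT=lu, KEL=mi:
underlying: god-asakfi-vu-zb
1. k -> g, p -> b, s -> z, t -> d / V _ V: fires at position(s) 5: godazakfivuzb
2. b -> p, d -> t, g -> k, v -> f, z -> s / _ #: fires at position(s) 13: godazakfivuzp
surface: godazakfivuzp

cell CLASS=ne, ASPECT=du, KEL=so:
underlying: ek-asakfi-ki-ur
1. k -> g, p -> b, s -> z, t -> d / V _ V: fires at position(s) 2, 4, 9: egazakfigiur
2. b -> p, d -> t, g -> k, v -> f, z -> s / _ #: no change
surface: egazakfigiur

cell CLASS=fe, ASPECT=du, KEL=mi:
underlying: god-asakfi-vu-ur
1. k -> g, p -> b, s -> z, t -> d / V _ V: fires at position(s) 5: godazakfivuur
2. b -> p, d -> t, g -> k, v -> f, z -> s / _ #: no change
surface: godazakfivuur

cell CLASS=fe, ASPECT=ta, KEL=so:
underlying: ek-asakfi-vu-ve
1. k -> g, p -> b, s -> z, t -> d / V _ V: fires at position(s) 2, 4: egazakfivuve
2. b -> p, d -> t, g -> k, v -> f, z -> s / _ #: no change
surface: egazakfivuve


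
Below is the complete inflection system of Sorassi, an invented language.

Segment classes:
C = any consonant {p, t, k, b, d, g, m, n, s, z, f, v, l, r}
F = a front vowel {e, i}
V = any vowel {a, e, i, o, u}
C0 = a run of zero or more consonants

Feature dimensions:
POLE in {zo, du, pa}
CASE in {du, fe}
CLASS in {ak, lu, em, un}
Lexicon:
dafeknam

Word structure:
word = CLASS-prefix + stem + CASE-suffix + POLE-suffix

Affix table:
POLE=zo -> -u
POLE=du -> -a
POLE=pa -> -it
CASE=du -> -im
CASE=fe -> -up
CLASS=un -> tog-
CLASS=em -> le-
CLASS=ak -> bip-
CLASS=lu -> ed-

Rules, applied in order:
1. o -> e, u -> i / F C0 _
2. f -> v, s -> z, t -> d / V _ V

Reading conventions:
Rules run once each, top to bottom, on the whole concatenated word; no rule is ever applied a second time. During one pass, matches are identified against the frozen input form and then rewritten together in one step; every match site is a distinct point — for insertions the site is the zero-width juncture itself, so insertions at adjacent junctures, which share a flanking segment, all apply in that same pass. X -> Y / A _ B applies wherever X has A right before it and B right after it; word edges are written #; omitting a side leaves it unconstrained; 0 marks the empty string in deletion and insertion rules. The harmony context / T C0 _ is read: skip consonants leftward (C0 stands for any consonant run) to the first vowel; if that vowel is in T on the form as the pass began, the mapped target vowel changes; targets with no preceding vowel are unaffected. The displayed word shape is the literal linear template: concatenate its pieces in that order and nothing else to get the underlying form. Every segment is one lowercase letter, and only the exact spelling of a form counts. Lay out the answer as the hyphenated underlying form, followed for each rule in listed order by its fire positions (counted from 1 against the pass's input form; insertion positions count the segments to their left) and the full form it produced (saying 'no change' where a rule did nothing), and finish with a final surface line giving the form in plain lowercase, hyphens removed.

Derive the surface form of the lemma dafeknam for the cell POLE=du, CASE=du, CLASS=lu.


underlying: ed-dafeknam-im-a
1. o -> e, u -> i / F C0 _: no change
2. f -> v, s -> z, t -> d / V _ V: fires at position(s) 5: eddaveknamima
surface: eddaveknamima


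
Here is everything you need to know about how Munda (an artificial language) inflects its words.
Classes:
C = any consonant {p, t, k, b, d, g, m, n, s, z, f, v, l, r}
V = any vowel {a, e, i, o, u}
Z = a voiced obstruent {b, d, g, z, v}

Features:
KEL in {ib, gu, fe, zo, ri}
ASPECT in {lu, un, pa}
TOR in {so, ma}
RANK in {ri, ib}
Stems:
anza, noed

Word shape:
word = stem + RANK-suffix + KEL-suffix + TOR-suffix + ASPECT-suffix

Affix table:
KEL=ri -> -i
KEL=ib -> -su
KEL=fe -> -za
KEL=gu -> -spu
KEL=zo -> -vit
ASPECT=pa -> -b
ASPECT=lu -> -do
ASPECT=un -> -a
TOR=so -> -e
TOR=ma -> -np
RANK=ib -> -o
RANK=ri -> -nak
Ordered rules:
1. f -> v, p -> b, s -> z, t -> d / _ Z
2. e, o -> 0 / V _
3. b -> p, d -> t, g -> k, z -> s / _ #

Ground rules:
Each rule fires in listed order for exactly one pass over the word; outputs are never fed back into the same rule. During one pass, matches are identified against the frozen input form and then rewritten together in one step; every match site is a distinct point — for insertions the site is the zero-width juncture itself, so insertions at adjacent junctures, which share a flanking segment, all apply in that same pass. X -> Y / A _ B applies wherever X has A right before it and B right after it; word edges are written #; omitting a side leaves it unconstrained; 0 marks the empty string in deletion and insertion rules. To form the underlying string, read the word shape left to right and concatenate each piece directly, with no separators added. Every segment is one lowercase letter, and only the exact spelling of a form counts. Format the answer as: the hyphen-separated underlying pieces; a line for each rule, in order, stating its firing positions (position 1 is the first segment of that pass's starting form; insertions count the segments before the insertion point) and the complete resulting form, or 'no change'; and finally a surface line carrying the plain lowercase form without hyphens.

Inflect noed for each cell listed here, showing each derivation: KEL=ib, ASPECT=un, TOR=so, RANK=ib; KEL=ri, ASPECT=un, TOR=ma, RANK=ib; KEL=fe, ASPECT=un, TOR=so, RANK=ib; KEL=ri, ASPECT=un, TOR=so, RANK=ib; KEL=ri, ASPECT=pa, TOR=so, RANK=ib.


cell KEL=ib, ASPECT=un, TOR=so, RANK=ib:
underlying: noed-o-su-e-a
1. f -> v, p -> b, s -> z, t -> d / _ Z: no change
2. e, o -> 0 / V _: fires at position(s) 3, 8: nodosua
3. b -> p, d -> t, g -> k, z -> s / _ #: no change
surface: nodosua

cell KEL=ri, ASPECT=un, TOR=ma, RANK=ib:
underlying: noed-o-i-np-a
1. f -> v, p -> b, s -> z, t -> d / _ Z: no change
2. e, o -> 0 / V _: fires at position(s) 3: nodoinpa
3. b -> p, d -> t, g -> k, z -> s / _ #: no change
surface: nodoinpa

cell KEL=fe, ASPECT=un, TOR=so, RANK=ib:
underlying: noed-o-za-e-a
1. f -> v, p -> b, s -> z, t -> d / _ Z: no change
2. e, o -> 0 / V _: fires at position(s) 3, 8: nodozaa
3. b -> p, d -> t, g -> k, z -> s / _ #: no change
surface: nodozaa

cell KEL=ri, ASPECT=un, TOR=so, RANK=ib:
underlying: noed-o-i-e-a
1. f -> v, p -> b, s -> z, t -> d / _ Z: no change
2. e, o -> 0 / V _: fires at position(s) 3, 7: nodoia
3. b -> p, d -> t, g -> k, z -> s / _ #: no change
surface: nodoia

cell KEL=ri, ASPECT=pa, TOR=so, RANK=ib:
underlying: noed-o-i-e-b
1. f -> v, p -> b, s -> z, t -> d / _ Z: no change
2. e, o -> 0 / V _: fires at position(s) 3, 7: nodoib
3. b -> p, d -> t, g -> k, z -> s / _ #: fires at position(s) 6: nodoip
surface: nodoip


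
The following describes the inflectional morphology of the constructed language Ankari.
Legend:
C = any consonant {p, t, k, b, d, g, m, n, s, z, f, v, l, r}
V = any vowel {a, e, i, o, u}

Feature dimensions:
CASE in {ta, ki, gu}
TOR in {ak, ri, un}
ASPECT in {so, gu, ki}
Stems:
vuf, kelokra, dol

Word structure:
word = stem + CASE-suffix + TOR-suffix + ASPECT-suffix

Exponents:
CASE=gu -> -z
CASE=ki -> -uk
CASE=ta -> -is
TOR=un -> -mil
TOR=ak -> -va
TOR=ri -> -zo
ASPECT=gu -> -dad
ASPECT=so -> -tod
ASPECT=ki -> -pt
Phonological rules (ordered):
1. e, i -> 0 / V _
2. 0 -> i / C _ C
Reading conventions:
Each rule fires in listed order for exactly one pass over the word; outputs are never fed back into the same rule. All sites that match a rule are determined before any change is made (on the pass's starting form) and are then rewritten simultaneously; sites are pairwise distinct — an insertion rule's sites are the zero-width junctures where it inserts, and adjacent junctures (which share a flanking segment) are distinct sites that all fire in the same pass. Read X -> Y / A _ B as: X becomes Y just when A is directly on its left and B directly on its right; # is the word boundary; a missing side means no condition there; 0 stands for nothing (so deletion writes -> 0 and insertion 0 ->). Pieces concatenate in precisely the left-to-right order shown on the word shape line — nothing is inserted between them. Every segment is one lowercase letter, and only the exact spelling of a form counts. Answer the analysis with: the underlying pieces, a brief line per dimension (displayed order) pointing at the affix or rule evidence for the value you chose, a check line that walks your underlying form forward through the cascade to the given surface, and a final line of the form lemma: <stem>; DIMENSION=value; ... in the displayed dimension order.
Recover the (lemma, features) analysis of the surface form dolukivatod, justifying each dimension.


underlying: dol-uk-va-tod
CASE=ki - signalled by the affix -uk
TOR=ak - signalled by the affix -va
ASPECT=so - signalled by the affix -tod
check: dolukvatod -> dolukvatod -> dolukivatod
lemma: dol; CASE=ki; TOR=ak; ASPECT=so


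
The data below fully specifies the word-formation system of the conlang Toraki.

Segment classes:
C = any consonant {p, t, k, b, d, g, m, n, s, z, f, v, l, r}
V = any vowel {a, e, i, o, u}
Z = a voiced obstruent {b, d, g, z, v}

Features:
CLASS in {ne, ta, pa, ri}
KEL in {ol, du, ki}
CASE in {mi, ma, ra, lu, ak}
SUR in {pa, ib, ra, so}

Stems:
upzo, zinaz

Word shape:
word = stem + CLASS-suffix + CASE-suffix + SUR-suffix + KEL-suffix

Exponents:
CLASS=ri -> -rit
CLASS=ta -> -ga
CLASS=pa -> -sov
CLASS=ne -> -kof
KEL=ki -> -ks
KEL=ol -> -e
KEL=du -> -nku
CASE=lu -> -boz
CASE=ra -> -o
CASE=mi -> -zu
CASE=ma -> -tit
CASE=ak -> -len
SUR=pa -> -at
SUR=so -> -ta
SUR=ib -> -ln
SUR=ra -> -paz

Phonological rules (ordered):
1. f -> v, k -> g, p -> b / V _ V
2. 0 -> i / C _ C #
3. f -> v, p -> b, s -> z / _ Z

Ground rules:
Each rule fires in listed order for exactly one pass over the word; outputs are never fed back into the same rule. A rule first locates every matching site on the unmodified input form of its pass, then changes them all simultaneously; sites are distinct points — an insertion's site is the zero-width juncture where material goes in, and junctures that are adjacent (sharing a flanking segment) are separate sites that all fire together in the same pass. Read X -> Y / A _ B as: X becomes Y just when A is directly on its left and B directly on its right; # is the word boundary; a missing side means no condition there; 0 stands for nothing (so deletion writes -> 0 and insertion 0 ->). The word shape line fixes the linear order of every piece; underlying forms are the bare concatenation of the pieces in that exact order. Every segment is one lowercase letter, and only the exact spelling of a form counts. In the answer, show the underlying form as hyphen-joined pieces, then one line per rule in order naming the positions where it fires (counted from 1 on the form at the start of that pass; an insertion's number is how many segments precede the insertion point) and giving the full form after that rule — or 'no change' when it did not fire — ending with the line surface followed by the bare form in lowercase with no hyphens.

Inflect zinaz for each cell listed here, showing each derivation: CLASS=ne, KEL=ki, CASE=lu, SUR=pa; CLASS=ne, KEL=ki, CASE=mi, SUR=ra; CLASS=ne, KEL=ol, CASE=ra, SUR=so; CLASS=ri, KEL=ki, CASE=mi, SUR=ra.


cell CLASS=ne, KEL=ki, CASE=lu, SUR=pa:
underlying: zinaz-kof-boz-at-ks
1. f -> v, k -> g, p -> b / V _ V: no change
2. 0 -> i / C _ C #: inserts after position(s) 14: zinazkofbozatkis
3. f -> v, p -> b, s -> z / _ Z: fires at position(s) 8: zinazkovbozatkis
surface: zinazkovbozatkis

cell CLASS=ne, KEL=ki, CASE=mi, SUR=ra:
underlying: zinaz-kof-zu-paz-ks
1. f -> v, k -> g, p -> b / V _ V: fires at position(s) 11: zinazkofzubazks
2. 0 -> i / C _ C #: inserts after position(s) 14: zinazkofzubazkis
3. f -> v, p -> b, s -> z / _ Z: fires at position(s) 8: zinazkovzubazkis
surface: zinazkovzubazkis

cell CLASS=ne, KEL=ol, CASE=ra, SUR=so:
underlying: zinaz-kof-o-ta-e
1. f -> v, k -> g, p -> b / V _ V: fires at position(s) 8: zinazkovotae
2. 0 -> i / C _ C #: no change
3. f -> v, p -> b, s -> z / _ Z: no change
surface: zinazkovotae

cell CLASS=ri, KEL=ki, CASE=mi, SUR=ra:
underlying: zinaz-rit-zu-paz-ks
1. f -> v, k -> g, p -> b / V _ V: fires at position(s) 11: zinazritzubazks
2. 0 -> i / C _ C #: inserts after position(s) 14: zinazritzubazkis
3. f -> v, p -> b, s -> z / _ Z: no change
surface: zinazritzubazkis


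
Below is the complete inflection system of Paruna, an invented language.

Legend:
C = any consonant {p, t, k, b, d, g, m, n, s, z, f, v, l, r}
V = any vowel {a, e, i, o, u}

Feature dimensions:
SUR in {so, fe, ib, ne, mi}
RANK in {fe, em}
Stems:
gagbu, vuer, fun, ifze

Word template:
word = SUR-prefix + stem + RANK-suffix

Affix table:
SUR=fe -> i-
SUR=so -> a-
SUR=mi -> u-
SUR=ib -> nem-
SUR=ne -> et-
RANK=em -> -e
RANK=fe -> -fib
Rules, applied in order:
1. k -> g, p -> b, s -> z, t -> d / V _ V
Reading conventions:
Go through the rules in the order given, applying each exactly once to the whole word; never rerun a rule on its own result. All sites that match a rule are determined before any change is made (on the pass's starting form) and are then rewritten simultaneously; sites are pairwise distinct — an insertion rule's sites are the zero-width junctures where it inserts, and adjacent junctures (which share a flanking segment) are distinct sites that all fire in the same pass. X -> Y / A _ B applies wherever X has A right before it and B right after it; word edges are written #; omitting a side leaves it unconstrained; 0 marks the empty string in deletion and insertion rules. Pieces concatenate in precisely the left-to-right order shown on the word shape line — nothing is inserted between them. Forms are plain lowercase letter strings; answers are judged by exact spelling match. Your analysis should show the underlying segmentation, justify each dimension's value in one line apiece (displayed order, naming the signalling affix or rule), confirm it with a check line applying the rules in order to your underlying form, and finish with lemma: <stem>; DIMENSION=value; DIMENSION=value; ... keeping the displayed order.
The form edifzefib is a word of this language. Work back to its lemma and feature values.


underlying: et-ifze-fib
SUR=ne - signalled by the affix et-
RANK=fe - signalled by the affix -fib
check: etifzefib -> edifzefib
lemma: ifze; SUR=ne; RANK=fe


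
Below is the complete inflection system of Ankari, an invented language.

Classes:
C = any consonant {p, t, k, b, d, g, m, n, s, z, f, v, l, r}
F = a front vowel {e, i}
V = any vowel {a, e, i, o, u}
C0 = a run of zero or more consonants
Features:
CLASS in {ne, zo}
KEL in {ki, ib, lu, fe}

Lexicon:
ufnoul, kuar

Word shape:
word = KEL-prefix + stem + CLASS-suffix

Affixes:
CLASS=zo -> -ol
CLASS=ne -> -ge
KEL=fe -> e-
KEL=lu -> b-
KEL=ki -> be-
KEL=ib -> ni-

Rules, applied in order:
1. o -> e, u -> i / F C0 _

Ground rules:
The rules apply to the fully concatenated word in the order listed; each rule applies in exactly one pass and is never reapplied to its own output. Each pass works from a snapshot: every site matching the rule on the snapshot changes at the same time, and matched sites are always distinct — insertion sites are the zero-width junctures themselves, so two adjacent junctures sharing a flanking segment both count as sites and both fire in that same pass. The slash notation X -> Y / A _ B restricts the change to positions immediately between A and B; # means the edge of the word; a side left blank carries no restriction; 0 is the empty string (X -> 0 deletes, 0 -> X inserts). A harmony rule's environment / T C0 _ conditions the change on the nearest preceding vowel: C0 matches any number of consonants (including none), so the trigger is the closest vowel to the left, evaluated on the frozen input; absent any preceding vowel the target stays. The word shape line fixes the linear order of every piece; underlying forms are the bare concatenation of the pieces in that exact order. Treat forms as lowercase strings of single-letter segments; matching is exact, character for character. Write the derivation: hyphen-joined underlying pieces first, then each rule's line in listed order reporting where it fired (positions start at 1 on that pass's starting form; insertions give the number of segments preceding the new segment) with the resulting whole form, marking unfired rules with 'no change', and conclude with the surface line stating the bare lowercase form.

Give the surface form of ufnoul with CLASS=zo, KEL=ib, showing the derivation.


underlying: ni-ufnoul-ol
1. o -> e, u -> i / F C0 _: fires at position(s) 3: niifnoulol
surface: niifnoulol


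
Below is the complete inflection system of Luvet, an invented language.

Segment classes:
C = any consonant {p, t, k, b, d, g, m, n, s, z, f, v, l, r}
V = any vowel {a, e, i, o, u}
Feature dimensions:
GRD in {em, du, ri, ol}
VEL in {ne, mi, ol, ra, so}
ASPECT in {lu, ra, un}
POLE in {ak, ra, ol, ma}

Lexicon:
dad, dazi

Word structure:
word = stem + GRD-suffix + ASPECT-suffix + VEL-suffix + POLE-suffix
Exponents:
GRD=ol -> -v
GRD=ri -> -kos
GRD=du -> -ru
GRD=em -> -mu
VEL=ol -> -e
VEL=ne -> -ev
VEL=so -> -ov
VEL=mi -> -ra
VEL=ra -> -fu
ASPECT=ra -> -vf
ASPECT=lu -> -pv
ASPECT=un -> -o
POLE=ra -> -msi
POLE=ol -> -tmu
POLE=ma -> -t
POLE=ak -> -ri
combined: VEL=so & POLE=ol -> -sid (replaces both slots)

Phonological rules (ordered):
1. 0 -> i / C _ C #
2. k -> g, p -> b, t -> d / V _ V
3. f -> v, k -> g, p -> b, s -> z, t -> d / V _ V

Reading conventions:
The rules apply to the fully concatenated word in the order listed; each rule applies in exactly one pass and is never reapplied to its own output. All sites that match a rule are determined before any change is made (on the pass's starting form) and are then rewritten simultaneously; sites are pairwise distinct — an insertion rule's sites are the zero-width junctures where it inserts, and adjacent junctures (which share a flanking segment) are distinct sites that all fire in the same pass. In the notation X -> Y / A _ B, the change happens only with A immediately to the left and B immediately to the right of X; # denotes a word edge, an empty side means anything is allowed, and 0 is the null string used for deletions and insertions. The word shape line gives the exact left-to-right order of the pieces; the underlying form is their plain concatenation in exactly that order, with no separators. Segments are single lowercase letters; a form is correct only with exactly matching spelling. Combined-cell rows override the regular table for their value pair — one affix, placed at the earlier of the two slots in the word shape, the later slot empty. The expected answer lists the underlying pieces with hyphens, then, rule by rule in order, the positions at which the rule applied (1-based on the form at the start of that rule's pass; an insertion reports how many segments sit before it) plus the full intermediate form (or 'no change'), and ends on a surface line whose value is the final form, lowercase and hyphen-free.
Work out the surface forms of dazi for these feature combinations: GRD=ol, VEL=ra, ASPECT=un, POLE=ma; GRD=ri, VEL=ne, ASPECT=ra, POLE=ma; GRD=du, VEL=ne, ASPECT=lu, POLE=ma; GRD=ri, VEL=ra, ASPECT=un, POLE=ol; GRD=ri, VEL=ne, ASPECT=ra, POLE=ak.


cell GRD=ol, VEL=ra, ASPECT=un, POLE=ma:
underlying: dazi-v-o-fu-t
1. 0 -> i / C _ C #: no change
2. k -> g, p -> b, t -> d / V _ V: no change
3. f -> v, k -> g, p -> b, s -> z, t -> d / V _ V: fires at position(s) 7: dazivovut
surface: dazivovut

cell GRD=ri, VEL=ne, ASPECT=ra, POLE=ma:
underlying: dazi-kos-vf-ev-t
1. 0 -> i / C _ C #: inserts after position(s) 11: dazikosvfevit
2. k -> g, p -> b, t -> d / V _ V: fires at position(s) 5: dazigosvfevit
3. f -> v, k -> g, p -> b, s -> z, t -> d / V _ V: no change
surface: dazigosvfevit

cell GRD=du, VEL=ne, ASPECT=lu, POLE=ma:
underlying: dazi-ru-pv-ev-t
1. 0 -> i / C _ C #: inserts after position(s) 10: dazirupvevit
2. k -> g, p -> b, t -> d / V _ V: no change
3. f -> v, k -> g, p -> b, s -> z, t -> d / V _ V: no change
surface: dazirupvevit

cell GRD=ri, VEL=ra, ASPECT=un, POLE=ol:
underlying: dazi-kos-o-fu-tmu
1. 0 -> i / C _ C #: no change
2. k -> g, p -> b, t -> d / V _ V: fires at position(s) 5: dazigosofutmu
3. f -> v, k -> g, p -> b, s -> z, t -> d / V _ V: fires at position(s) 7, 9: dazigozovutmu
surface: dazigozovutmu

cell GRD=ri, VEL=ne, ASPECT=ra, POLE=ak:
underlying: dazi-kos-vf-ev-ri
1. 0 -> i / C _ C #: no change
2. k -> g, p -> b, t -> d / V _ V: fires at position(s) 5: dazigosvfevri
3. f -> v, k -> g, p -> b, s -> z, t -> d / V _ V: no change
surface: dazigosvfevri


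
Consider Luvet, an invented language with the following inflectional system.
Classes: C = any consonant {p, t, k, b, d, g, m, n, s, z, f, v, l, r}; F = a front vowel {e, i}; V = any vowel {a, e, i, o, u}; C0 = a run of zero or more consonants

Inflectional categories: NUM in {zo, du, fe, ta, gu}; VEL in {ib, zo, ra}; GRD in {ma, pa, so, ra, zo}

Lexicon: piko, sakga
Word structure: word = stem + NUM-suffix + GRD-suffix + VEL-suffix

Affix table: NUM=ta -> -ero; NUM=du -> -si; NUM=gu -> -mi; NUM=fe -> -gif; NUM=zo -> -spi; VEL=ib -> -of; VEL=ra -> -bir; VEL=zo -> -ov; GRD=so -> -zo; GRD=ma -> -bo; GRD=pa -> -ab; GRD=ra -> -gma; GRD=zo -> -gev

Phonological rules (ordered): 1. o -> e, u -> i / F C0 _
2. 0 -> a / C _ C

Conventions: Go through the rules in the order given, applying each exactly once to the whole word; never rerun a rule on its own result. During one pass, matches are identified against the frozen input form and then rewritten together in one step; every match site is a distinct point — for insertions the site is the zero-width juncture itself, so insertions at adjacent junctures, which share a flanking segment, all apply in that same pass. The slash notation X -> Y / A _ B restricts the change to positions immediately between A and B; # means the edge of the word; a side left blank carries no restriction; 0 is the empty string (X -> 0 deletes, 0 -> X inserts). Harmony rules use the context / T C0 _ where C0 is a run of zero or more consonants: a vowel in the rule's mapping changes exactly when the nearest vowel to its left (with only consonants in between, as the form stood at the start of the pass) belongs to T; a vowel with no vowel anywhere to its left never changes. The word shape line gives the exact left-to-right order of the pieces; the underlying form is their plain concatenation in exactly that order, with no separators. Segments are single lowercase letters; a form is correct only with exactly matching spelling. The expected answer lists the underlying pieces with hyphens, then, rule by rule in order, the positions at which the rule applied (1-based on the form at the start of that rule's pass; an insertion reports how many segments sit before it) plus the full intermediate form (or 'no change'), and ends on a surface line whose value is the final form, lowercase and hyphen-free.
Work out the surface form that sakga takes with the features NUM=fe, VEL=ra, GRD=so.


underlying: sakga-gif-zo-bir
1. o -> e, u -> i / F C0 _: fires at position(s) 10: sakgagifzebir
2. 0 -> a / C _ C: inserts after position(s) 3, 8: sakagagifazebir
surface: sakagagifazebir


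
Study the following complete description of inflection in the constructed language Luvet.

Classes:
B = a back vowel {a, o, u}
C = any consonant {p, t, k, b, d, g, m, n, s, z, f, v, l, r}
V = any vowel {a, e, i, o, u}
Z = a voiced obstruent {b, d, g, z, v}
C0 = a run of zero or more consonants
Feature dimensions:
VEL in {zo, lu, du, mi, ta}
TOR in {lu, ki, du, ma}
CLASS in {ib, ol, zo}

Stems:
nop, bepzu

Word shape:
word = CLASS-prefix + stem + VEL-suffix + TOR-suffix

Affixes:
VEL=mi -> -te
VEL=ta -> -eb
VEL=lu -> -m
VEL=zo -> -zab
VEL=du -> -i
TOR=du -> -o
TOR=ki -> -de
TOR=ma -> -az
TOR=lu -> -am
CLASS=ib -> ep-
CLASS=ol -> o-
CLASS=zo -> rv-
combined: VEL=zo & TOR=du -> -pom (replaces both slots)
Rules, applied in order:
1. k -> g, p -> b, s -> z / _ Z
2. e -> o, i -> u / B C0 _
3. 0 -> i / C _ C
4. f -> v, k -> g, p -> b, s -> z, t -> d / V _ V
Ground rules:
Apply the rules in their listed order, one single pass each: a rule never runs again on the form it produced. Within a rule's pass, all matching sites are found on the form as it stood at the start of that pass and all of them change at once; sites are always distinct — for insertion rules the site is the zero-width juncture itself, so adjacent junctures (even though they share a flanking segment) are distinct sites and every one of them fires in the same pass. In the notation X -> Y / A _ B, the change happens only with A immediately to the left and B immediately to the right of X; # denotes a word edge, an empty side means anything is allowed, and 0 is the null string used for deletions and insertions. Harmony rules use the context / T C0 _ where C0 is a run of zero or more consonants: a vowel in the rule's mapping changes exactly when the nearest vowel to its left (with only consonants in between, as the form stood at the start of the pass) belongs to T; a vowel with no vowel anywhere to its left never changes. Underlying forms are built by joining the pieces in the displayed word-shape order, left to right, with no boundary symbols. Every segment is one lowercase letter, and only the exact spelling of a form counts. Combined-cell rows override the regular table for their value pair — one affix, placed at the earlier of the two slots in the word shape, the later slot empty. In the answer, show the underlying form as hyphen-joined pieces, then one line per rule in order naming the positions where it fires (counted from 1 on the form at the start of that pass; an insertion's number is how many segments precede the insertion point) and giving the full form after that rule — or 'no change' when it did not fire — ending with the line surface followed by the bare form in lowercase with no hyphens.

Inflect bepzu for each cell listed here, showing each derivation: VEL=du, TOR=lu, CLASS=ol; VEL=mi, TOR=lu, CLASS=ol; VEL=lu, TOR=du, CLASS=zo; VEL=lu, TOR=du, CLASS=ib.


cell VEL=du, TOR=lu, CLASS=ol:
underlying: o-bepzu-i-am
1. k -> g, p -> b, s -> z / _ Z: fires at position(s) 4: obebzuiam
2. e -> o, i -> u / B C0 _: fires at position(s) 3, 7: obobzuuam
3. 0 -> i / C _ C: inserts after position(s) 4: obobizuuam
4. f -> v, k -> g, p -> b, s -> z, t -> d / V _ V: no change
surface: obobizuuam

cell VEL=mi, TOR=lu, CLASS=ol:
underlying: o-bepzu-te-am
1. k -> g, p -> b, s -> z / _ Z: fires at position(s) 4: obebzuteam
2. e -> o, i -> u / B C0 _: fires at position(s) 3, 8: obobzutoam
3. 0 -> i / C _ C: inserts after position(s) 4: obobizutoam
4. f -> v, k -> g, p -> b, s -> z, t -> d / V _ V: fires at position(s) 8: obobizudoam
surface: obobizudoam

cell VEL=lu, TOR=du, CLASS=zo:
underlying: rv-bepzu-m-o
1. k -> g, p -> b, s -> z / _ Z: fires at position(s) 5: rvbebzumo
2. e -> o, i -> u / B C0 _: no change
3. 0 -> i / C _ C: inserts after position(s) 1, 2, 5: rivibebizumo
4. f -> v, k -> g, p -> b, s -> z, t -> d / V _ V: no change
surface: rivibebizumo

cell VEL=lu, TOR=du, CLASS=ib:
underlying: ep-bepzu-m-o
1. k -> g, p -> b, s -> z / _ Z: fires at position(s) 2, 5: ebbebzumo
2. e -> o, i -> u / B C0 _: no change
3. 0 -> i / C _ C: inserts after position(s) 2, 5: ebibebizumo
4. f -> v, k -> g, p -> b, s -> z, t -> d / V _ V: no change
surface: ebibebizumo


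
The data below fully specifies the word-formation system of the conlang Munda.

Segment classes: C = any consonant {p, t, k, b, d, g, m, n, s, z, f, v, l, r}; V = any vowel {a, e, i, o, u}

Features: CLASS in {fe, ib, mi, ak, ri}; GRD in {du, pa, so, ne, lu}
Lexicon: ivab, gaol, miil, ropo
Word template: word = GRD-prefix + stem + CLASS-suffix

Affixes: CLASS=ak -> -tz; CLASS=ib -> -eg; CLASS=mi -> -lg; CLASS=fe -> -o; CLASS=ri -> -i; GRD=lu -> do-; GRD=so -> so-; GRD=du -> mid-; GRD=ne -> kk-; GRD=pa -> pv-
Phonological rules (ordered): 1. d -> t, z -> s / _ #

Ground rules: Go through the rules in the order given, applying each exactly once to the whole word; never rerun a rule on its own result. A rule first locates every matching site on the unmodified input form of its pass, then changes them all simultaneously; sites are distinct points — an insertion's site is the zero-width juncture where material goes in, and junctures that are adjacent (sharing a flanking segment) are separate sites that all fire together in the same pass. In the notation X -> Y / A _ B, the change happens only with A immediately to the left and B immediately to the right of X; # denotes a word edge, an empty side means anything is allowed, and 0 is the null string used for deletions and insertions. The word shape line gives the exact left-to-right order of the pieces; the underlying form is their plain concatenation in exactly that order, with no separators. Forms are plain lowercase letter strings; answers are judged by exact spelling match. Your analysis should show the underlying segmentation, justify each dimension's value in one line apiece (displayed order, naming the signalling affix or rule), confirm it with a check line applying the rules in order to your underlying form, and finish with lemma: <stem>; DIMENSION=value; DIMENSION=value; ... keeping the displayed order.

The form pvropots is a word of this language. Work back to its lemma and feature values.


underlying: pv-ropo-tz
CLASS=ak - signalled by the affix -tz
GRD=pa - signalled by the affix pv-
check: pvropotz -> pvropots
lemma: ropo; CLASS=ak; GRD=pa
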